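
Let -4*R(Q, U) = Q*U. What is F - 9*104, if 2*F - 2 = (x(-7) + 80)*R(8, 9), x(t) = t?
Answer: -1592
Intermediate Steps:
R(Q, U) = -Q*U/4
F = -656 (F = 1 + ((-7 + 80)*(-¼*8*9))/2 = 1 + (73*(-18))/2 = 1 + (½)*(-1314) = 1 - 657 = -656)
F - 9*104 = -656 - 9*104 = -656 - 936 = -1592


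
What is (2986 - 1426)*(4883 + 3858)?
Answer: 13635960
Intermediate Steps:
(2986 - 1426)*(4883 + 3858) = 1560*8741 = 13635960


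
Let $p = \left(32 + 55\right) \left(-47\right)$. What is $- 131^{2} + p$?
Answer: $-21250$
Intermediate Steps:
$p = -4089$ ($p = 87 \left(-47\right) = -4089$)
$- 131^{2} + p = - 131^{2} - 4089 = \left(-1\right) 17161 - 4089 = -17161 - 4089 = -21250$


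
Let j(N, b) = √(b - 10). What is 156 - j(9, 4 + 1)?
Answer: 156 - I*√5 ≈ 156.0 - 2.2361*I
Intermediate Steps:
j(N, b) = √(-10 + b)
156 - j(9, 4 + 1) = 156 - √(-10 + (4 + 1)) = 156 - √(-10 + 5) = 156 - √(-5) = 156 - I*√5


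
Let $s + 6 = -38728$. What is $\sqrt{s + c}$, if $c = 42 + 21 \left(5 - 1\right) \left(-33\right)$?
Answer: $2 i \sqrt{10366} \approx 203.63 i$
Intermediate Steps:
$s = -38734$ ($s = -6 - 38728 = -38734$)
$c = -2730$ ($c = 42 + 21 \cdot 4 \left(-33\right) = 42 + 84 \left(-33\right) = 42 - 2772 = -2730$)
$\sqrt{s + c} = \sqrt{-38734 - 2730} = \sqrt{-41464} = 2 i \sqrt{10366}$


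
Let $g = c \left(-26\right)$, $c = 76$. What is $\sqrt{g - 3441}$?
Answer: $i \sqrt{5417} \approx 73.6 i$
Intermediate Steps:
$g = -1976$ ($g = 76 \left(-26\right) = -1976$)
$\sqrt{g - 3441} = \sqrt{-1976 - 3441} = \sqrt{-5417} = i \sqrt{5417}$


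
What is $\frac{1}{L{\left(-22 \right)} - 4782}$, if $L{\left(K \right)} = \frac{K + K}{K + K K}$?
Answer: $- \frac{21}{100424} \approx -0.00020911$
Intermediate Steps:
$L{\left(K \right)} = \frac{2 K}{K + K^{2}}$
$\frac{1}{L{\left(-22 \right)} - 4782} = \frac{1}{\frac{2}{1 - 22} - 4782} = \frac{1}{\frac{2}{-21} - 4782} = \frac{1}{2 \left(- \frac{1}{21}\right) - 4782} = \frac{1}{- \frac{2}{21} - 4782} = \frac{1}{- \frac{100424}{21}} = - \frac{21}{100424}$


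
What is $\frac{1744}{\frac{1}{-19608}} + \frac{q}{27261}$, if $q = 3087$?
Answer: $- \frac{103580749865}{3029} \approx -3.4196 \cdot 10^{7}$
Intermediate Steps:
$\frac{1744}{\frac{1}{-19608}} + \frac{q}{27261} = \frac{1744}{\frac{1}{-19608}} + \frac{3087}{27261} = \frac{1744}{- \frac{1}{19608}} + 3087 \cdot \frac{1}{27261} = 1744 \left(-19608\right) + \frac{343}{3029} = -34196352 + \frac{343}{3029} = - \frac{103580749865}{3029}$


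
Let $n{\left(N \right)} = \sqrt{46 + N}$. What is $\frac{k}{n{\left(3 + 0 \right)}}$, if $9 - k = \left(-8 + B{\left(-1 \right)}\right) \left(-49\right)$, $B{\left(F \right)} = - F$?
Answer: $- \frac{334}{7} \approx -47.714$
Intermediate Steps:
$k = -334$ ($k = 9 - \left(-8 - -1\right) \left(-49\right) = 9 - \left(-8 + 1\right) \left(-49\right) = 9 - \left(-7\right) \left(-49\right) = 9 - 343 = -334$)
$\frac{k}{n{\left(3 + 0 \right)}} = - \frac{334}{\sqrt{46 + \left(3 + 0\right)}} = - \frac{334}{\sqrt{46 + 3}} = - \frac{334}{\sqrt{49}} = - \frac{334}{7}$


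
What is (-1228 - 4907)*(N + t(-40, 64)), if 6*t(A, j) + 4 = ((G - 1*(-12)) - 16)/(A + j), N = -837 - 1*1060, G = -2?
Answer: 93139525/8 ≈ 1.1642e+7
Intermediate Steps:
N = -1897 (N = -837 - 1060 = -1897)
t(A, j) = -⅔ - 1/(A + j) (t(A, j) = -⅔ + (((-2 - 1*(-12)) - 16)/(A + j))/6 = -⅔ + (((-2 + 12) - 16)/(A + j))/6 = -⅔ + ((10 - 16)/(A + j))/6 = -⅔ + (-6/(A + j))/6 = -⅔ - 1/(A + j))
(-1228 - 4907)*(N + t(-40, 64)) = (-1228 - 4907)*(-1897 + (-3 - 2*(-40) - 2*64)/(3*(-40 + 64))) = -6135*(-1897 + (⅓)*(-3 + 80 - 128)/24) = -6135*(-1897 + (⅓)*(1/24)*(-51)) = -6135*(-1897 - 17/24) = -6135*(-45545/24) = 93139525/8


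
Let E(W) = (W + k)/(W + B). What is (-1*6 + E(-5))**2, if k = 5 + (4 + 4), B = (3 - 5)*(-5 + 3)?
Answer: 196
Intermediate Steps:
B = 4 (B = -2*(-2) = 4)
k = 13 (k = 5 + 8 = 13)
E(W) = (13 + W)/(4 + W) (E(W) = (W + 13)/(W + 4) = (13 + W)/(4 + W))
(-1*6 + E(-5))**2 = (-1*6 + (13 - 5)/(4 - 5))**2 = (-6 + 8/(-1))**2 = (-6 - 1*8)**2 = (-6 - 8)**2 = (-14)**2 = 196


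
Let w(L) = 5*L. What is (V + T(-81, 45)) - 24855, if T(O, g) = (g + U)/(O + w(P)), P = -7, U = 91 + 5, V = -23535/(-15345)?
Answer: -983151793/39556 ≈ -24855.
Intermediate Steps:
V = 523/341 (V = -23535*(-1/15345) = 523/341 ≈ 1.5337)
U = 96
T(O, g) = (96 + g)/(-35 + O) (T(O, g) = (g + 96)/(O + 5*(-7)) = (96 + g)/(O - 35) = (96 + g)/(-35 + O))
(V + T(-81, 45)) - 24855 = (523/341 + (96 + 45)/(-35 - 81)) - 24855 = (523/341 + 141/(-116)) - 24855 = (523/341 - 1/116*141) - 24855 = (523/341 - 141/116) - 24855 = 12587/39556 - 24855 = -983151793/39556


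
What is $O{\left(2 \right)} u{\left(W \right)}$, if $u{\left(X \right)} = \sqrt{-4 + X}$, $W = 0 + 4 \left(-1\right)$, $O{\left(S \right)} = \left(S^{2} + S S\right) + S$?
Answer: $20 i \sqrt{2} \approx 28.284 i$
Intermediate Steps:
$O{\left(S \right)} = S + 2 S^{2}$ ($O{\left(S \right)} = \left(S^{2} + S^{2}\right) + S = 2 S^{2} + S = S + 2 S^{2}$)
$W = -4$ ($W = 0 - 4 = -4$)
$O{\left(2 \right)} u{\left(W \right)} = 2 \left(1 + 2 \cdot 2\right) \sqrt{-4 - 4} = 2 \left(1 + 4\right) \sqrt{-8} = 2 \cdot 5 \cdot 2 i \sqrt{2} = 10 \cdot 2 i \sqrt{2} = 20 i \sqrt{2}$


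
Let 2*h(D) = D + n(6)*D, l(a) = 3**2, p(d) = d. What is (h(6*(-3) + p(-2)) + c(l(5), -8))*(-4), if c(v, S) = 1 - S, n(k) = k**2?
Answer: 1444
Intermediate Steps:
l(a) = 9
h(D) = 37*D/2 (h(D) = (D + 6**2*D)/2 = (D + 36*D)/2 = (37*D)/2 = 37*D/2)
(h(6*(-3) + p(-2)) + c(l(5), -8))*(-4) = (37*(6*(-3) - 2)/2 + (1 - 1*(-8)))*(-4) = (37*(-18 - 2)/2 + (1 + 8))*(-4) = ((37/2)*(-20) + 9)*(-4) = (-370 + 9)*(-4) = -361*(-4) = 1444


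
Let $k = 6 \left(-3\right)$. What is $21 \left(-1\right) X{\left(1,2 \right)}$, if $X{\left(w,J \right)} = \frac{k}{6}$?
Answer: $63$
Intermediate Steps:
$k = -18$
$X{\left(w,J \right)} = -3$ ($X{\left(w,J \right)} = - \frac{18}{6} = \left(-18\right) \frac{1}{6} = -3$)
$21 \left(-1\right) X{\left(1,2 \right)} = 21 \left(-1\right) \left(-3\right) = \left(-21\right) \left(-3\right) = 63$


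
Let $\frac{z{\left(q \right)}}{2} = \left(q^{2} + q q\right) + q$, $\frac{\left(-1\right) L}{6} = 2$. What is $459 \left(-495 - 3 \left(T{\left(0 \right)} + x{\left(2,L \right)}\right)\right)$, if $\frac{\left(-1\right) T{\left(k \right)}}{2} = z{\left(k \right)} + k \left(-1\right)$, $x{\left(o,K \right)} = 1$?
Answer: $-228582$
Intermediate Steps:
$L = -12$ ($L = \left(-6\right) 2 = -12$)
$z{\left(q \right)} = 2 q + 4 q^{2}$ ($z{\left(q \right)} = 2 \left(\left(q^{2} + q q\right) + q\right) = 2 \left(\left(q^{2} + q^{2}\right) + q\right) = 2 \left(2 q^{2} + q\right) = 2 \left(q + 2 q^{2}\right) = 2 q + 4 q^{2}$)
$T{\left(k \right)} = 2 k - 4 k \left(1 + 2 k\right)$ ($T{\left(k \right)} = - 2 \left(2 k \left(1 + 2 k\right) + k \left(-1\right)\right) = - 2 \left(2 k \left(1 + 2 k\right) - k\right) = - 2 \left(- k + 2 k \left(1 + 2 k\right)\right) = 2 k - 4 k \left(1 + 2 k\right)$)
$459 \left(-495 - 3 \left(T{\left(0 \right)} + x{\left(2,L \right)}\right)\right) = 459 \left(-495 - 3 \left(2 \cdot 0 \left(-1 - 0\right) + 1\right)\right) = 459 \left(-495 - 3 \left(2 \cdot 0 \left(-1 + 0\right) + 1\right)\right) = 459 \left(-495 - 3 \left(2 \cdot 0 \left(-1\right) + 1\right)\right) = 459 \left(-495 - 3 \left(0 + 1\right)\right) = 459 \left(-495 - 3\right) = 459 \left(-498\right) = -228582$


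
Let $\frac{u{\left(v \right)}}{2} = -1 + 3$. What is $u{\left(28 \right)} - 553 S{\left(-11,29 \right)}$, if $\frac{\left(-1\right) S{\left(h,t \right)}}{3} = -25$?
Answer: $-41471$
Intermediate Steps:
$u{\left(v \right)} = 4$ ($u{\left(v \right)} = 2 \left(-1 + 3\right) = 2 \cdot 2 = 4$)
$S{\left(h,t \right)} = 75$ ($S{\left(h,t \right)} = \left(-3\right) \left(-25\right) = 75$)
$u{\left(28 \right)} - 553 S{\left(-11,29 \right)} = 4 - 41475 = -41471$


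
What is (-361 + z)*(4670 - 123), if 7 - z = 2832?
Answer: -14486742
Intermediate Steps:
z = -2825 (z = 7 - 1*2832 = 7 - 2832 = -2825)
(-361 + z)*(4670 - 123) = (-361 - 2825)*(4670 - 123) = -3186*4547 = -14486742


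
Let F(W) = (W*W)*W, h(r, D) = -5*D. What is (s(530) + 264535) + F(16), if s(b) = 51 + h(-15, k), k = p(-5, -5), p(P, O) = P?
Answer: 268707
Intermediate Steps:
k = -5
F(W) = W³ (F(W) = W²*W = W³)
s(b) = 76 (s(b) = 51 - 5*(-5) = 51 + 25 = 76)
(s(530) + 264535) + F(16) = (76 + 264535) + 16³ = 264611 + 4096 = 268707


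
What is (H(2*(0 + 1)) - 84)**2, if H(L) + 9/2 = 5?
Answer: 27889/4 ≈ 6972.3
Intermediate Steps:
H(L) = 1/2 (H(L) = -9/2 + 5 = 1/2)
(H(2*(0 + 1)) - 84)**2 = (1/2 - 84)**2 = (-167/2)**2 = 27889/4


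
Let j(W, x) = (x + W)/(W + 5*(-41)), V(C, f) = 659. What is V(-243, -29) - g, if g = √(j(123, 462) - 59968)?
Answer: 659 - I*√403272802/82 ≈ 659.0 - 244.9*I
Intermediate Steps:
j(W, x) = (W + x)/(-205 + W) (j(W, x) = (W + x)/(W - 205) = (W + x)/(-205 + W))
g = I*√403272802/82 (g = √((123 + 462)/(-205 + 123) - 59968) = √(585/(-82) - 59968) = √(-1/82*585 - 59968) = √(-585/82 - 59968) = √(-4917961/82) = I*√403272802/82 ≈ 244.9*I)
V(-243, -29) - g = 659 - I*√403272802/82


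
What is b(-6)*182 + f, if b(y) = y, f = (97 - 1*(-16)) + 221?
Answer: -758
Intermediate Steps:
f = 334 (f = (97 + 16) + 221 = 113 + 221 = 334)
b(-6)*182 + f = -6*182 + 334 = -1092 + 334 = -758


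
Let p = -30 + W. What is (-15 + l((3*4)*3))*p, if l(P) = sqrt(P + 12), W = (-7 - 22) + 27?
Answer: 480 - 128*sqrt(3) ≈ 258.30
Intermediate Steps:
W = -2 (W = -29 + 27 = -2)
p = -32 (p = -30 - 2 = -32)
l(P) = sqrt(12 + P)
(-15 + l((3*4)*3))*p = (-15 + sqrt(12 + (3*4)*3))*(-32) = (-15 + sqrt(12 + 12*3))*(-32) = (-15 + sqrt(12 + 36))*(-32) = (-15 + sqrt(48))*(-32) = (-15 + 4*sqrt(3))*(-32) = 480 - 128*sqrt(3)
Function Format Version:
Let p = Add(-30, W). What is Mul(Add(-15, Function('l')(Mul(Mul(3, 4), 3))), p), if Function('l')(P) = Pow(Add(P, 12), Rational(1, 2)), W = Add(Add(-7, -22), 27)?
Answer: Add(480, Mul(-128, Pow(3, Rational(1, 2)))) ≈ 258.30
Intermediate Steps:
W = -2 (W = Add(-29, 27) = -2)
p = -32 (p = Add(-30, -2) = -32)
Function('l')(P) = Pow(Add(12, P), Rational(1, 2))
Mul(Add(-15, Function('l')(Mul(Mul(3, 4), 3))), p) = Mul(Add(-15, Pow(Add(12, Mul(Mul(3, 4), 3)), Rational(1, 2))), -32) = Mul(Add(-15, Pow(Add(12, Mul(12, 3)), Rational(1, 2))), -32) = Mul(Add(-15, Pow(Add(12, 36), Rational(1, 2))), -32) = Mul(Add(-15, Pow(48, Rational(1, 2))), -32) = Mul(Add(-15, Mul(4, Pow(3, Rational(1, 2)))), -32) = Add(480, Mul(-128, Pow(3, Rational(1, 2))))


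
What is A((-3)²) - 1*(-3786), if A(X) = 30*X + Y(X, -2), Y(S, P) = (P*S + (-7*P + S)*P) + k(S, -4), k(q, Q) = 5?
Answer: 3997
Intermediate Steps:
Y(S, P) = 5 + P*S + P*(S - 7*P) (Y(S, P) = (P*S + (-7*P + S)*P) + 5 = (P*S + (S - 7*P)*P) + 5 = (P*S + P*(S - 7*P)) + 5 = 5 + P*S + P*(S - 7*P))
A(X) = -23 + 26*X (A(X) = 30*X + (5 - 7*(-2)² + 2*(-2)*X) = 30*X + (5 - 7*4 - 4*X) = 30*X + (5 - 28 - 4*X) = 30*X + (-23 - 4*X) = -23 + 26*X)
A((-3)²) - 1*(-3786) = (-23 + 26*(-3)²) - 1*(-3786) = (-23 + 26*9) + 3786 = (-23 + 234) + 3786 = 211 + 3786 = 3997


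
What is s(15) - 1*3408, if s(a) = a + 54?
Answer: -3339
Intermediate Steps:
s(a) = 54 + a
s(15) - 1*3408 = (54 + 15) - 1*3408 = 69 - 3408 = -3339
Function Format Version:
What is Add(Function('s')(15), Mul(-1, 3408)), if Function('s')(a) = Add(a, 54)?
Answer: -3339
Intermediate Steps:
Function('s')(a) = Add(54, a)
Add(Function('s')(15), Mul(-1, 3408)) = Add(Add(54, 15), Mul(-1, 3408)) = Add(69, -3408) = -3339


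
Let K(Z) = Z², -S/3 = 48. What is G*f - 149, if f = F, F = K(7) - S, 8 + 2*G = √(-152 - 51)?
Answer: -921 + 193*I*√203/2 ≈ -921.0 + 1374.9*I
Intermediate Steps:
S = -144 (S = -3*48 = -144)
G = -4 + I*√203/2 (G = -4 + √(-152 - 51)/2 = -4 + √(-203)/2 = -4 + (I*√203)/2 = -4 + I*√203/2 ≈ -4.0 + 7.1239*I)
F = 193 (F = 7² - 1*(-144) = 49 + 144 = 193)
f = 193
G*f - 149 = (-4 + I*√203/2)*193 - 149 = (-772 + 193*I*√203/2) - 149 = -921 + 193*I*√203/2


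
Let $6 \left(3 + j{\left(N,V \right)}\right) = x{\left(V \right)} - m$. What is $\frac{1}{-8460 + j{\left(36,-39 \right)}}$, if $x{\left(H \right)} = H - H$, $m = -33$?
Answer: $- \frac{2}{16915} \approx -0.00011824$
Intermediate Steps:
$x{\left(H \right)} = 0$
$j{\left(N,V \right)} = \frac{5}{2}$ ($j{\left(N,V \right)} = -3 + \frac{0 - -33}{6} = -3 + \frac{0 + 33}{6} = -3 + \frac{1}{6} \cdot 33 = -3 + \frac{11}{2} = \frac{5}{2}$)
$\frac{1}{-8460 + j{\left(36,-39 \right)}} = \frac{1}{-8460 + \frac{5}{2}} = \frac{1}{- \frac{16915}{2}} = - \frac{2}{16915}$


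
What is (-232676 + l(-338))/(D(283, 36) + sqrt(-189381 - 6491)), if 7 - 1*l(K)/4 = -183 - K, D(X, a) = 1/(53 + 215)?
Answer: 62515824*I/(-I + 1072*sqrt(12242)) ≈ -0.0044437 + 527.07*I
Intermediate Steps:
D(X, a) = 1/268
l(K) = 760 + 4*K (l(K) = 28 - 4*(-183 - K) = 28 + (732 + 4*K) = 760 + 4*K)
(-232676 + l(-338))/(D(283, 36) + sqrt(-189381 - 6491)) = (-232676 + (760 + 4*(-338)))/(1/268 + sqrt(-189381 - 6491)) = (-232676 + (760 - 1352))/(1/268 + sqrt(-195872)) = (-232676 - 592)/(1/268 + 4*I*sqrt(12242)) = -233268/(1/268 + 4*I*sqrt(12242))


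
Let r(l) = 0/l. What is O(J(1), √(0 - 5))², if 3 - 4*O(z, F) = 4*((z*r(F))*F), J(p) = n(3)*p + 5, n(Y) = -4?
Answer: 9/16 ≈ 0.56250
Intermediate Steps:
r(l) = 0
J(p) = 5 - 4*p (J(p) = -4*p + 5 = 5 - 4*p)
O(z, F) = ¾ (O(z, F) = ¾ - z*0*F = ¾ - 0*F = ¾ - 0 = ¾ - ¼*0 = ¾ + 0 = ¾)
O(J(1), √(0 - 5))² = (¾)² = 9/16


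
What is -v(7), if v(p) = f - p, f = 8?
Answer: -1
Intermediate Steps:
v(p) = 8 - p
-v(7) = -(8 - 1*7) = -(8 - 7) = -1*1 = -1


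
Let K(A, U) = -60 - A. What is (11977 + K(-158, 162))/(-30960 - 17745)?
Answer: -805/3247 ≈ -0.24792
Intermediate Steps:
(11977 + K(-158, 162))/(-30960 - 17745) = (11977 + (-60 - 1*(-158)))/(-30960 - 17745) = (11977 + (-60 + 158))/(-48705) = (11977 + 98)*(-1/48705) = 12075*(-1/48705) = -805/3247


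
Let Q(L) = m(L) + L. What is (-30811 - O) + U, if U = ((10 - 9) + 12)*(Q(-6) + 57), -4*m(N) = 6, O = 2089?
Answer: -64513/2 ≈ -32257.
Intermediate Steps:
m(N) = -3/2 (m(N) = -¼*6 = -3/2)
Q(L) = -3/2 + L
U = 1287/2 (U = ((10 - 9) + 12)*((-3/2 - 6) + 57) = (1 + 12)*(-15/2 + 57) = 13*(99/2) = 1287/2 ≈ 643.50)
(-30811 - O) + U = (-30811 - 1*2089) + 1287/2 = (-30811 - 2089) + 1287/2 = -32900 + 1287/2 = -64513/2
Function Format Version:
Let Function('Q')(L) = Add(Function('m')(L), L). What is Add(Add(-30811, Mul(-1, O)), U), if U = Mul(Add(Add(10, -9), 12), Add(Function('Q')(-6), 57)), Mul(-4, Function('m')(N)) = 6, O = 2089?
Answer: Rational(-64513, 2) ≈ -32257.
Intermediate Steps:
Function('m')(N) = Rational(-3, 2) (Function('m')(N) = Mul(Rational(-1, 4), 6) = Rational(-3, 2))
Function('Q')(L) = Add(Rational(-3, 2), L)
U = Rational(1287, 2) (U = Mul(Add(Add(10, -9), 12), Add(Add(Rational(-3, 2), -6), 57)) = Mul(Add(1, 12), Add(Rational(-15, 2), 57)) = Mul(13, Rational(99, 2)) = Rational(1287, 2) ≈ 643.50)
Add(Add(-30811, Mul(-1, O)), U) = Add(Add(-30811, Mul(-1, 2089)), Rational(1287, 2)) = Add(Add(-30811, -2089), Rational(1287, 2)) = Add(-32900, Rational(1287, 2)) = Rational(-64513, 2)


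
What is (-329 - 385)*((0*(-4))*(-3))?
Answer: 0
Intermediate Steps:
(-329 - 385)*((0*(-4))*(-3)) = -0*(-3) = -714*0 = 0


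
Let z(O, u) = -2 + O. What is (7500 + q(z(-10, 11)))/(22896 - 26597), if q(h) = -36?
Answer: -7464/3701 ≈ -2.0168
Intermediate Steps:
(7500 + q(z(-10, 11)))/(22896 - 26597) = (7500 - 36)/(22896 - 26597) = 7464/(-3701) = 7464*(-1/3701) = -7464/3701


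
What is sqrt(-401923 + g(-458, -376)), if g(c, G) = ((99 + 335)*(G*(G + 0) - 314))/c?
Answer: 3*I*sqrt(3120782001)/229 ≈ 731.84*I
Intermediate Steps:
g(c, G) = (-136276 + 434*G**2)/c (g(c, G) = (434*(G*G - 314))/c = (434*(G**2 - 314))/c = (434*(-314 + G**2))/c = (-136276 + 434*G**2)/c)
sqrt(-401923 + g(-458, -376)) = sqrt(-401923 + 434*(-314 + (-376)**2)/(-458)) = sqrt(-401923 + 434*(-1/458)*(-314 + 141376)) = sqrt(-401923 + 434*(-1/458)*141062) = sqrt(-401923 - 30610454/229) = sqrt(-122650821/229) = 3*I*sqrt(3120782001)/229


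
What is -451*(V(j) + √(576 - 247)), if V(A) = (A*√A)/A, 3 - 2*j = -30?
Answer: -451*√329 - 451*√66/2 ≈ -10012.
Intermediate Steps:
j = 33/2 (j = 3/2 - ½*(-30) = 3/2 + 15 = 33/2 ≈ 16.500)
V(A) = √A (V(A) = A^(3/2)/A = √A)
-451*(V(j) + √(576 - 247)) = -451*(√(33/2) + √(576 - 247)) = -451*(√66/2 + √329) = -451*(√329 + √66/2) = -451*√329 - 451*√66/2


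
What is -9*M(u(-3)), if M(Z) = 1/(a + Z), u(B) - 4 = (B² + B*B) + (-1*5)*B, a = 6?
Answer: -9/43 ≈ -0.20930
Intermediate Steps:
u(B) = 4 - 5*B + 2*B² (u(B) = 4 + ((B² + B*B) + (-1*5)*B) = 4 + ((B² + B²) - 5*B) = 4 + (2*B² - 5*B) = 4 + (-5*B + 2*B²) = 4 - 5*B + 2*B²)
M(Z) = 1/(6 + Z)
-9*M(u(-3)) = -9/(6 + (4 - 5*(-3) + 2*(-3)²)) = -9/(6 + (4 + 15 + 2*9)) = -9/(6 + (4 + 15 + 18)) = -9/(6 + 37) = -9/43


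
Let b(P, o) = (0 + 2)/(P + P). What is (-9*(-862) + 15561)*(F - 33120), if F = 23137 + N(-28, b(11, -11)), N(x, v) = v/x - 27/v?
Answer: -73833573879/308 ≈ -2.3972e+8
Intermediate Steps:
b(P, o) = 1/P (b(P, o) = 2/((2*P)) = 2*(1/(2*P)) = 1/P)
N(x, v) = -27/v + v/x
F = 7034719/308 (F = 23137 + (-27/(1/11) + 1/(11*(-28))) = 23137 + (-27/1/11 + (1/11)*(-1/28)) = 23137 + (-27*11 - 1/308) = 23137 + (-297 - 1/308) = 23137 - 91477/308 = 7034719/308 ≈ 22840.)
(-9*(-862) + 15561)*(F - 33120) = (-9*(-862) + 15561)*(7034719/308 - 33120) = (7758 + 15561)*(-3166241/308) = 23319*(-3166241/308) = -73833573879/308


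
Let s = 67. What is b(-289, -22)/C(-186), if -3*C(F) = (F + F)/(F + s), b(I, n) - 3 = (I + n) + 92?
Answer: 6426/31 ≈ 207.29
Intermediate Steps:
b(I, n) = 95 + I + n (b(I, n) = 3 + ((I + n) + 92) = 3 + (92 + I + n) = 95 + I + n)
C(F) = -2*F/(3*(67 + F)) (C(F) = -(F + F)/(3*(F + 67)) = -2*F/(3*(67 + F)))
b(-289, -22)/C(-186) = (95 - 289 - 22)/((-2*(-186)/(201 + 3*(-186)))) = -216/((-2*(-186)/(201 - 558))) = -216/((-2*(-186)/(-357))) = -216/((-2*(-186)*(-1/357))) = -216/(-124/119) = -216*(-119/124) = 6426/31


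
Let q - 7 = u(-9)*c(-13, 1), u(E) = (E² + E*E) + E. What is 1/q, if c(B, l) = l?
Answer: 1/160 ≈ 0.0062500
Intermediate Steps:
u(E) = E + 2*E² (u(E) = (E² + E²) + E = 2*E² + E = E + 2*E²)
q = 160 (q = 7 - 9*(1 + 2*(-9))*1 = 7 - 9*(1 - 18)*1 = 7 - 9*(-17)*1 = 7 + 153*1 = 7 + 153 = 160)
1/q = 1/160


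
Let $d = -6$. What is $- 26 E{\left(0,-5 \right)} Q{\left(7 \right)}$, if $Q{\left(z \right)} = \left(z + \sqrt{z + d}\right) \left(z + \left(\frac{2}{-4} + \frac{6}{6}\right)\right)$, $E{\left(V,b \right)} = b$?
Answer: $7800$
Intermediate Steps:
$Q{\left(z \right)} = \left(\frac{1}{2} + z\right) \left(z + \sqrt{-6 + z}\right)$ ($Q{\left(z \right)} = \left(z + \sqrt{z - 6}\right) \left(z + \left(\frac{2}{-4} + \frac{6}{6}\right)\right) = \left(z + \sqrt{-6 + z}\right) \left(z + \left(2 \left(- \frac{1}{4}\right) + 6 \cdot \frac{1}{6}\right)\right) = \left(z + \sqrt{-6 + z}\right) \left(z + \left(- \frac{1}{2} + 1\right)\right) = \left(z + \sqrt{-6 + z}\right) \left(z + \frac{1}{2}\right) = \left(z + \sqrt{-6 + z}\right) \left(\frac{1}{2} + z\right) = \left(\frac{1}{2} + z\right) \left(z + \sqrt{-6 + z}\right)$)
$- 26 E{\left(0,-5 \right)} Q{\left(7 \right)} = \left(-26\right) \left(-5\right) \left(7^{2} + \frac{1}{2} \cdot 7 + \frac{\sqrt{-6 + 7}}{2} + 7 \sqrt{-6 + 7}\right) = 130 \left(49 + \frac{7}{2} + \frac{\sqrt{1}}{2} + 7 \sqrt{1}\right) = 130 \left(49 + \frac{7}{2} + \frac{1}{2} \cdot 1 + 7 \cdot 1\right) = 130 \left(49 + \frac{7}{2} + \frac{1}{2} + 7\right) = 130 \cdot 60 = 7800$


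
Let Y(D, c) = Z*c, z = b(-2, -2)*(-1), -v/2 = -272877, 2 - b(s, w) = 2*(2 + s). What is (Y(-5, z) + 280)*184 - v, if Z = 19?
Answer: -501226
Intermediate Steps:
b(s, w) = -2 - 2*s (b(s, w) = 2 - 2*(2 + s) = 2 - (4 + 2*s) = 2 + (-4 - 2*s) = -2 - 2*s)
v = 545754 (v = -2*(-272877) = 545754)
z = -2 (z = (-2 - 2*(-2))*(-1) = (-2 + 4)*(-1) = 2*(-1) = -2)
Y(D, c) = 19*c
(Y(-5, z) + 280)*184 - v = (19*(-2) + 280)*184 - 1*545754 = (-38 + 280)*184 - 545754 = 242*184 - 545754 = 44528 - 545754 = -501226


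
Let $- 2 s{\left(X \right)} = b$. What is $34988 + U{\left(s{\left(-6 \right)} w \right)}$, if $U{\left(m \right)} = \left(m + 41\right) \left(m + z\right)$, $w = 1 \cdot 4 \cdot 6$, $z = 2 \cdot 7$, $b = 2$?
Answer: $34818$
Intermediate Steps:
$s{\left(X \right)} = -1$ ($s{\left(X \right)} = \left(- \frac{1}{2}\right) 2 = -1$)
$z = 14$
$w = 24$ ($w = 4 \cdot 6 = 24$)
$U{\left(m \right)} = \left(14 + m\right) \left(41 + m\right)$ ($U{\left(m \right)} = \left(m + 41\right) \left(m + 14\right) = \left(41 + m\right) \left(14 + m\right) = \left(14 + m\right) \left(41 + m\right)$)
$34988 + U{\left(s{\left(-6 \right)} w \right)} = 34988 + \left(574 + \left(\left(-1\right) 24\right)^{2} + 55 \left(\left(-1\right) 24\right)\right) = 34988 + \left(574 + \left(-24\right)^{2} + 55 \left(-24\right)\right) = 34988 + \left(574 + 576 - 1320\right) = 34988 - 170 = 34818$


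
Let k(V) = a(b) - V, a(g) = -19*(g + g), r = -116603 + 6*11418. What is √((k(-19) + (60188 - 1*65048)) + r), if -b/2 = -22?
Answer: 4*I*√3413 ≈ 233.68*I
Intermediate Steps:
b = 44 (b = -2*(-22) = 44)
r = -48095 (r = -116603 + 68508 = -48095)
a(g) = -38*g
k(V) = -1672 - V (k(V) = -38*44 - V = -1672 - V)
√((k(-19) + (60188 - 1*65048)) + r) = √(((-1672 - 1*(-19)) + (60188 - 1*65048)) - 48095) = √(((-1672 + 19) + (60188 - 65048)) - 48095) = √((-1653 - 4860) - 48095) = √(-6513 - 48095) = √(-54608) = 4*I*√3413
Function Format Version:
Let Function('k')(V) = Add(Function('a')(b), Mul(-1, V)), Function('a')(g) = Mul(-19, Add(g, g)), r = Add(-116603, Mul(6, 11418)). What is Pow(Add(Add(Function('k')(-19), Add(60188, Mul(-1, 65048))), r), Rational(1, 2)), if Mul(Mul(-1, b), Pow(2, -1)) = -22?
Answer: Mul(4, I, Pow(3413, Rational(1, 2))) ≈ Mul(233.68, I)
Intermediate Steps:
b = 44 (b = Mul(-2, -22) = 44)
r = -48095 (r = Add(-116603, 68508) = -48095)
Function('a')(g) = Mul(-38, g) (Function('a')(g) = Mul(-19, Mul(2, g)) = Mul(-38, g))
Function('k')(V) = Add(-1672, Mul(-1, V)) (Function('k')(V) = Add(Mul(-38, 44), Mul(-1, V)) = Add(-1672, Mul(-1, V)))
Pow(Add(Add(Function('k')(-19), Add(60188, Mul(-1, 65048))), r), Rational(1, 2)) = Pow(Add(Add(Add(-1672, Mul(-1, -19)), Add(60188, Mul(-1, 65048))), -48095), Rational(1, 2)) = Pow(Add(Add(Add(-1672, 19), Add(60188, -65048)), -48095), Rational(1, 2)) = Pow(Add(Add(-1653, -4860), -48095), Rational(1, 2)) = Pow(Add(-6513, -48095), Rational(1, 2)) = Pow(-54608, Rational(1, 2)) = Mul(4, I, Pow(3413, Rational(1, 2)))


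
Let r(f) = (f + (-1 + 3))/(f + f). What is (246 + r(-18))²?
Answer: 4919524/81 ≈ 60735.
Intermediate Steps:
r(f) = (2 + f)/(2*f) (r(f) = (f + 2)/((2*f)) = (2 + f)*(1/(2*f)) = (2 + f)/(2*f))
(246 + r(-18))² = (246 + (½)*(2 - 18)/(-18))² = (246 + (½)*(-1/18)*(-16))² = (246 + 4/9)² = (2218/9)² = 4919524/81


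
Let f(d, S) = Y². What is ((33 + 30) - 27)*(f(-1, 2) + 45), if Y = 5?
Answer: 2520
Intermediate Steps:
f(d, S) = 25 (f(d, S) = 5² = 25)
((33 + 30) - 27)*(f(-1, 2) + 45) = ((33 + 30) - 27)*(25 + 45) = (63 - 27)*70 = 36*70 = 2520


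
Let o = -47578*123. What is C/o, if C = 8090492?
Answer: -4045246/2926047 ≈ -1.3825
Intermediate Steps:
o = -5852094
C/o = 8090492/(-5852094) = 8090492*(-1/5852094) = -4045246/2926047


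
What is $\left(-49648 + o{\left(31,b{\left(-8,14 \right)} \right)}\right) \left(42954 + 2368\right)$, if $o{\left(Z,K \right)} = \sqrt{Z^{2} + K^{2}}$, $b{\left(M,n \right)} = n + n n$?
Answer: $-2250146656 + 45322 \sqrt{45061} \approx -2.2405 \cdot 10^{9}$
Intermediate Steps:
$b{\left(M,n \right)} = n + n^{2}$
$o{\left(Z,K \right)} = \sqrt{K^{2} + Z^{2}}$
$\left(-49648 + o{\left(31,b{\left(-8,14 \right)} \right)}\right) \left(42954 + 2368\right) = \left(-49648 + \sqrt{\left(14 \left(1 + 14\right)\right)^{2} + 31^{2}}\right) \left(42954 + 2368\right) = \left(-49648 + \sqrt{\left(14 \cdot 15\right)^{2} + 961}\right) 45322 = \left(-49648 + \sqrt{210^{2} + 961}\right) 45322 = \left(-49648 + \sqrt{44100 + 961}\right) 45322 = \left(-49648 + \sqrt{45061}\right) 45322 = -2250146656 + 45322 \sqrt{45061}$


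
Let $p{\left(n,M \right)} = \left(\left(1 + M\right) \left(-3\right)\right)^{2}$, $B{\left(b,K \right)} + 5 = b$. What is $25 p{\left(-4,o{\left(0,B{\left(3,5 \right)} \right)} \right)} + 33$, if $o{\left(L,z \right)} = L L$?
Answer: $258$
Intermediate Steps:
$B{\left(b,K \right)} = -5 + b$
$o{\left(L,z \right)} = L^{2}$
$p{\left(n,M \right)} = \left(-3 - 3 M\right)^{2}$
$25 p{\left(-4,o{\left(0,B{\left(3,5 \right)} \right)} \right)} + 33 = 25 \cdot 9 \left(1 + 0^{2}\right)^{2} + 33 = 25 \cdot 9 \left(1 + 0\right)^{2} + 33 = 25 \cdot 9 \cdot 1^{2} + 33 = 25 \cdot 9 \cdot 1 + 33 = 25 \cdot 9 + 33 = 225 + 33 = 258$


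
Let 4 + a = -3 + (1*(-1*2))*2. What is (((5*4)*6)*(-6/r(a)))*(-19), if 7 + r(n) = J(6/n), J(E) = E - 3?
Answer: -37620/29 ≈ -1297.2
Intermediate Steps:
a = -11 (a = -4 + (-3 + (1*(-1*2))*2) = -4 + (-3 + (1*(-2))*2) = -4 + (-3 - 2*2) = -4 + (-3 - 4) = -4 - 7 = -11)
J(E) = -3 + E
r(n) = -10 + 6/n (r(n) = -7 + (-3 + 6/n) = -10 + 6/n)
(((5*4)*6)*(-6/r(a)))*(-19) = (((5*4)*6)*(-6/(-10 + 6/(-11))))*(-19) = ((20*6)*(-6/(-10 + 6*(-1/11))))*(-19) = (120*(-6/(-10 - 6/11)))*(-19) = (120*(-6/(-116/11)))*(-19) = (120*(-6*(-11/116)))*(-19) = (120*(33/58))*(-19) = (1980/29)*(-19) = -37620/29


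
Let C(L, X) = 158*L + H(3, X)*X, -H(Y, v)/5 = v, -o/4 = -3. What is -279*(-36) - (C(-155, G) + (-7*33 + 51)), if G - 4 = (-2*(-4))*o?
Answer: 84714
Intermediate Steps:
o = 12 (o = -4*(-3) = 12)
H(Y, v) = -5*v
G = 100 (G = 4 - 2*(-4)*12 = 4 + 8*12 = 4 + 96 = 100)
C(L, X) = -5*X² + 158*L (C(L, X) = 158*L + (-5*X)*X = 158*L - 5*X² = -5*X² + 158*L)
-279*(-36) - (C(-155, G) + (-7*33 + 51)) = -279*(-36) - ((-5*100² + 158*(-155)) + (-7*33 + 51)) = 10044 - ((-5*10000 - 24490) + (-231 + 51)) = 10044 - ((-50000 - 24490) - 180) = 10044 - (-74490 - 180) = 10044 - 1*(-74670) = 10044 + 74670 = 84714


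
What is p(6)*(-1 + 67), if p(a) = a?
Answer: 396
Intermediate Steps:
p(6)*(-1 + 67) = 6*(-1 + 67) = 6*66 = 396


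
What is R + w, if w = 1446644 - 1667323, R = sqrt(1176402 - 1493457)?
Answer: -220679 + I*sqrt(317055) ≈ -2.2068e+5 + 563.08*I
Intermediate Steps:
R = I*sqrt(317055) (R = sqrt(-317055) = I*sqrt(317055) ≈ 563.08*I)
w = -220679
R + w = I*sqrt(317055) - 220679 = -220679 + I*sqrt(317055)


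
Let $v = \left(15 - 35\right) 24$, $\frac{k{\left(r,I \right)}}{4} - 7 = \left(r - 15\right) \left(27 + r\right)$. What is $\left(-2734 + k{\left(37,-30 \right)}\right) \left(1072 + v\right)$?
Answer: $1732192$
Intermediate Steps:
$k{\left(r,I \right)} = 28 + 4 \left(-15 + r\right) \left(27 + r\right)$ ($k{\left(r,I \right)} = 28 + 4 \left(r - 15\right) \left(27 + r\right) = 28 + 4 \left(-15 + r\right) \left(27 + r\right)$)
$v = -480$ ($v = \left(-20\right) 24 = -480$)
$\left(-2734 + k{\left(37,-30 \right)}\right) \left(1072 + v\right) = \left(-2734 + \left(-1592 + 4 \cdot 37^{2} + 48 \cdot 37\right)\right) \left(1072 - 480\right) = \left(-2734 + \left(-1592 + 4 \cdot 1369 + 1776\right)\right) 592 = \left(-2734 + \left(-1592 + 5476 + 1776\right)\right) 592 = \left(-2734 + 5660\right) 592 = 2926 \cdot 592 = 1732192$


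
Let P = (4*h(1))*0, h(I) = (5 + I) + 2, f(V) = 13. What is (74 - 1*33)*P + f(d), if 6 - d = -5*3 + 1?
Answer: 13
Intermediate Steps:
d = 20 (d = 6 - (-5*3 + 1) = 6 - (-15 + 1) = 6 - 1*(-14) = 6 + 14 = 20)
h(I) = 7 + I
P = 0 (P = (4*(7 + 1))*0 = (4*8)*0 = 32*0 = 0)
(74 - 1*33)*P + f(d) = (74 - 1*33)*0 + 13 = (74 - 33)*0 + 13 = 41*0 + 13 = 0 + 13 = 13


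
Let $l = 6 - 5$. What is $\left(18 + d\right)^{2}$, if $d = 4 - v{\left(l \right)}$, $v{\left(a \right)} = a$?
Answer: $441$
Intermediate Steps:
$l = 1$ ($l = 6 - 5 = 1$)
$d = 3$ ($d = 4 - 1 = 3$)
$\left(18 + d\right)^{2} = \left(18 + 3\right)^{2} = 21^{2} = 441$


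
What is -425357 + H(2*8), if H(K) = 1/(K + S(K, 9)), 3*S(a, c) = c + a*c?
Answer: -28498918/67 ≈ -4.2536e+5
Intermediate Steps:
S(a, c) = c/3 + a*c/3 (S(a, c) = (c + a*c)/3 = c/3 + a*c/3)
H(K) = 1/(3 + 4*K) (H(K) = 1/(K + (1/3)*9*(1 + K)) = 1/(K + (3 + 3*K)) = 1/(3 + 4*K))
-425357 + H(2*8) = -425357 + 1/(3 + 4*(2*8)) = -425357 + 1/(3 + 4*16) = -425357 + 1/(3 + 64) = -425357 + 1/67 = -28498918/67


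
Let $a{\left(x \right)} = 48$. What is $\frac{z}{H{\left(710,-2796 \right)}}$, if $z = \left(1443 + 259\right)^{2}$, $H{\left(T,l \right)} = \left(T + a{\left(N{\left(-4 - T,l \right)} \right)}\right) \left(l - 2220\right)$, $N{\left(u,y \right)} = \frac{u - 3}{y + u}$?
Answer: $- \frac{724201}{950532} \approx -0.76189$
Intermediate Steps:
$N{\left(u,y \right)} = \frac{-3 + u}{u + y}$
$H{\left(T,l \right)} = \left(-2220 + l\right) \left(48 + T\right)$ ($H{\left(T,l \right)} = \left(T + 48\right) \left(l - 2220\right) = \left(48 + T\right) \left(-2220 + l\right) = \left(-2220 + l\right) \left(48 + T\right)$)
$z = 2896804$ ($z = 1702^{2} = 2896804$)
$\frac{z}{H{\left(710,-2796 \right)}} = \frac{2896804}{-106560 - 1576200 + 48 \left(-2796\right) + 710 \left(-2796\right)} = \frac{2896804}{-106560 - 1576200 - 134208 - 1985160} = \frac{2896804}{-3802128} = 2896804 \left(- \frac{1}{3802128}\right) = - \frac{724201}{950532}$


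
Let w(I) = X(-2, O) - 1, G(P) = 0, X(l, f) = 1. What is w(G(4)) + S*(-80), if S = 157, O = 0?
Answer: -12560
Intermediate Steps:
w(I) = 0 (w(I) = 1 - 1 = 0)
w(G(4)) + S*(-80) = 0 + 157*(-80) = 0 - 12560 = -12560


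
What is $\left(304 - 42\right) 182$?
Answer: $47684$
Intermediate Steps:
$\left(304 - 42\right) 182 = 262 \cdot 182 = 47684$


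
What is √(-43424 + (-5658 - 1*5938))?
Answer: 2*I*√13755 ≈ 234.56*I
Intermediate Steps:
√(-43424 + (-5658 - 1*5938)) = √(-43424 + (-5658 - 5938)) = √(-43424 - 11596) = √(-55020) = 2*I*√13755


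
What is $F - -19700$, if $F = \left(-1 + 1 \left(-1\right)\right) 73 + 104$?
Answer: $19658$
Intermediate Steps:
$F = -42$ ($F = \left(-1 - 1\right) 73 + 104 = \left(-2\right) 73 + 104 = -146 + 104 = -42$)
$F - -19700 = -42 - -19700 = -42 + 19700 = 19658$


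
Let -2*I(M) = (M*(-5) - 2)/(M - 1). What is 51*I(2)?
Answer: 306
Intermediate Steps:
I(M) = -(-2 - 5*M)/(2*(-1 + M)) (I(M) = -(M*(-5) - 2)/(2*(M - 1)) = -(-5*M - 2)/(2*(-1 + M)) = -(-2 - 5*M)/(2*(-1 + M)))
51*I(2) = 51*((2 + 5*2)/(2*(-1 + 2))) = 51*((½)*(2 + 10)/1) = 51*((½)*1*12) = 51*6 = 306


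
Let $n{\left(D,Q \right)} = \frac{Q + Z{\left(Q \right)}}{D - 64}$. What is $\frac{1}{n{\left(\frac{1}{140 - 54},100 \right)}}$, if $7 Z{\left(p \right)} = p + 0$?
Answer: $- \frac{38521}{68800} \approx -0.5599$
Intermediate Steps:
$Z{\left(p \right)} = \frac{p}{7}$ ($Z{\left(p \right)} = \frac{p + 0}{7} = \frac{p}{7}$)
$n{\left(D,Q \right)} = \frac{8 Q}{7 \left(-64 + D\right)}$ ($n{\left(D,Q \right)} = \frac{Q + \frac{Q}{7}}{D - 64} = \frac{\frac{8}{7} Q}{-64 + D} = \frac{8 Q}{7 \left(-64 + D\right)}$)
$\frac{1}{n{\left(\frac{1}{140 - 54},100 \right)}} = \frac{1}{\frac{8}{7} \cdot 100 \frac{1}{-64 + \frac{1}{140 - 54}}} = \frac{1}{\frac{8}{7} \cdot 100 \frac{1}{-64 + \frac{1}{86}}} = \frac{1}{\frac{8}{7} \cdot 100 \frac{1}{- \frac{5503}{86}}} = \frac{1}{\frac{8}{7} \cdot 100 \left(- \frac{86}{5503}\right)} = \frac{1}{- \frac{68800}{38521}} = - \frac{38521}{68800}$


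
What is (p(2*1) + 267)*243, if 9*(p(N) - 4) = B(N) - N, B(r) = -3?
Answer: 65718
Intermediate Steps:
p(N) = 11/3 - N/9 (p(N) = 4 + (-3 - N)/9 = 4 + (-⅓ - N/9) = 11/3 - N/9)
(p(2*1) + 267)*243 = ((11/3 - 2/9) + 267)*243 = (31/9 + 267)*243 = (2434/9)*243 = 65718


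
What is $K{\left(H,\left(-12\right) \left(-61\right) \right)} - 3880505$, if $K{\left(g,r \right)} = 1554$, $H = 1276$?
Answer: $-3878951$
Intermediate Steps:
$K{\left(H,\left(-12\right) \left(-61\right) \right)} - 3880505 = 1554 - 3880505 = -3878951$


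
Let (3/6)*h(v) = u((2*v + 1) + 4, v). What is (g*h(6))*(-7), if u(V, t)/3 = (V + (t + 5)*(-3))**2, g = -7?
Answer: 75264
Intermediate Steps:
u(V, t) = 3*(-15 + V - 3*t)**2 (u(V, t) = 3*(V + (t + 5)*(-3))**2 = 3*(V + (5 + t)*(-3))**2 = 3*(V + (-15 - 3*t))**2 = 3*(-15 + V - 3*t)**2)
h(v) = 6*(10 + v)**2 (h(v) = 2*(3*(15 - ((2*v + 1) + 4) + 3*v)**2) = 2*(3*(15 - ((1 + 2*v) + 4) + 3*v)**2) = 2*(3*(15 - (5 + 2*v) + 3*v)**2) = 2*(3*(15 + (-5 - 2*v) + 3*v)**2) = 2*(3*(10 + v)**2) = 6*(10 + v)**2)
(g*h(6))*(-7) = -42*(10 + 6)**2*(-7) = -42*16**2*(-7) = -42*256*(-7) = -7*1536*(-7) = -10752*(-7) = 75264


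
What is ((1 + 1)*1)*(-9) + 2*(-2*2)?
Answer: -26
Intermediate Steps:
((1 + 1)*1)*(-9) + 2*(-2*2) = (2*1)*(-9) + 2*(-4) = 2*(-9) - 8 = -18 - 8 = -26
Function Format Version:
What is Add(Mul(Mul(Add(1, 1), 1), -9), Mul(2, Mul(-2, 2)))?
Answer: -26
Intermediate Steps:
Add(Mul(Mul(Add(1, 1), 1), -9), Mul(2, Mul(-2, 2))) = Add(Mul(Mul(2, 1), -9), Mul(2, -4)) = Add(Mul(2, -9), -8) = Add(-18, -8) = -26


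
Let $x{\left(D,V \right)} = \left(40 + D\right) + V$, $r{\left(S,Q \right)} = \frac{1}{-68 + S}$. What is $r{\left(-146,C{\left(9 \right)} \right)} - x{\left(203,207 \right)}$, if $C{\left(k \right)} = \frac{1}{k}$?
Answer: $- \frac{96301}{214} \approx -450.0$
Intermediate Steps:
$x{\left(D,V \right)} = 40 + D + V$
$r{\left(-146,C{\left(9 \right)} \right)} - x{\left(203,207 \right)} = \frac{1}{-68 - 146} - \left(40 + 203 + 207\right) = \frac{1}{-214} - 450 = - \frac{1}{214} - 450 = - \frac{96301}{214}$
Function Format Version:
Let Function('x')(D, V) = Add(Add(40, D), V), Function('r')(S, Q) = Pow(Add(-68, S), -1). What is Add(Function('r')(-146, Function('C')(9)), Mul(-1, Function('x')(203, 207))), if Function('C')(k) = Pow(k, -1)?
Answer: Rational(-96301, 214) ≈ -450.00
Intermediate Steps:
Function('x')(D, V) = Add(40, D, V)
Add(Function('r')(-146, Function('C')(9)), Mul(-1, Function('x')(203, 207))) = Add(Pow(Add(-68, -146), -1), Mul(-1, Add(40, 203, 207))) = Add(Pow(-214, -1), Mul(-1, 450)) = Add(Rational(-1, 214), -450) = Rational(-96301, 214)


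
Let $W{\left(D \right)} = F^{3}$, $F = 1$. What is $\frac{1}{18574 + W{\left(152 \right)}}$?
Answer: $\frac{1}{18575} \approx 5.3836 \cdot 10^{-5}$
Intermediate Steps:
$W{\left(D \right)} = 1$ ($W{\left(D \right)} = 1^{3} = 1$)
$\frac{1}{18574 + W{\left(152 \right)}} = \frac{1}{18574 + 1} = \frac{1}{18575}$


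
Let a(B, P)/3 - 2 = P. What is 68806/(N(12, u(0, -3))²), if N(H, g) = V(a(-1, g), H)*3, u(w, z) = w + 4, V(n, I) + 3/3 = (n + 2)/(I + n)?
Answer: 68806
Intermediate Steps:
a(B, P) = 6 + 3*P
V(n, I) = -1 + (2 + n)/(I + n) (V(n, I) = -1 + (n + 2)/(I + n) = -1 + (2 + n)/(I + n))
u(w, z) = 4 + w
N(H, g) = 3*(2 - H)/(6 + H + 3*g) (N(H, g) = ((2 - H)/(H + (6 + 3*g)))*3 = ((2 - H)/(6 + H + 3*g))*3 = 3*(2 - H)/(6 + H + 3*g))
68806/(N(12, u(0, -3))²) = 68806/((3*(2 - 1*12)/(6 + 12 + 3*(4 + 0)))²) = 68806/((3*(2 - 12)/(6 + 12 + 3*4))²) = 68806/((3*(-10)/(6 + 12 + 12))²) = 68806/((3*(-10)/30)²) = 68806/((3*(1/30)*(-10))²) = 68806/((-1)²) = 68806/1 = 68806*1 = 68806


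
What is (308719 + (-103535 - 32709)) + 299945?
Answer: 472420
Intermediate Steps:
(308719 + (-103535 - 32709)) + 299945 = (308719 - 136244) + 299945 = 172475 + 299945 = 472420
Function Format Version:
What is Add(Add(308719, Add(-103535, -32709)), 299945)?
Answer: 472420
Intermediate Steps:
Add(Add(308719, Add(-103535, -32709)), 299945) = Add(Add(308719, -136244), 299945) = Add(172475, 299945) = 472420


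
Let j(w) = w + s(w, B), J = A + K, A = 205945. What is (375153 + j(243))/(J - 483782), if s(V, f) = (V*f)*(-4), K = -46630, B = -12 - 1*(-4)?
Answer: -383172/324467 ≈ -1.1809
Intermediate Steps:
B = -8 (B = -12 + 4 = -8)
s(V, f) = -4*V*f
J = 159315 (J = 205945 - 46630 = 159315)
j(w) = 33*w (j(w) = w - 4*w*(-8) = w + 32*w = 33*w)
(375153 + j(243))/(J - 483782) = (375153 + 33*243)/(159315 - 483782) = (375153 + 8019)/(-324467) = 383172*(-1/324467) = -383172/324467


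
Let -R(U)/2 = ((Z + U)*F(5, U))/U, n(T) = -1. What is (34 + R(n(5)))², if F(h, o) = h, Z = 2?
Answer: 1936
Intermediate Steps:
R(U) = -2*(10 + 5*U)/U (R(U) = -2*(2 + U)*5/U = -2*(10 + 5*U)/U)
(34 + R(n(5)))² = (34 + (-10 - 20/(-1)))² = (34 + (-10 - 20*(-1)))² = (34 + (-10 + 20))² = (34 + 10)² = 44² = 1936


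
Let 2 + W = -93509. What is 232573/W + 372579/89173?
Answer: 1281909340/758059673 ≈ 1.6910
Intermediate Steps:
W = -93511 (W = -2 - 93509 = -93511)
232573/W + 372579/89173 = 232573/(-93511) + 372579/89173 = 232573*(-1/93511) + 372579*(1/89173) = -21143/8501 + 372579/89173 = 1281909340/758059673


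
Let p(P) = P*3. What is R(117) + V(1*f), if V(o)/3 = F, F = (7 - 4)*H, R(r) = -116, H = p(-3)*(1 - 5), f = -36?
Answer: 208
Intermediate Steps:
p(P) = 3*P
H = 36 (H = (3*(-3))*(1 - 5) = -9*(-4) = 36)
F = 108 (F = (7 - 4)*36 = 3*36 = 108)
V(o) = 324 (V(o) = 3*108 = 324)
R(117) + V(1*f) = -116 + 324 = 208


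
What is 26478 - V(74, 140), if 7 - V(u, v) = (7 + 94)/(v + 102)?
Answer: 6406083/242 ≈ 26471.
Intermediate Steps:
V(u, v) = 7 - 101/(102 + v) (V(u, v) = 7 - (7 + 94)/(v + 102) = 7 - 101/(102 + v))
26478 - V(74, 140) = 26478 - (613 + 7*140)/(102 + 140) = 26478 - (613 + 980)/242 = 26478 - 1593/242 = 6406083/242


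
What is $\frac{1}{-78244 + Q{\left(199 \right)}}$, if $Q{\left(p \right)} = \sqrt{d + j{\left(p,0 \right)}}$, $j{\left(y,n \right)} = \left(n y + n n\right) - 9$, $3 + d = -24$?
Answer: $- \frac{19561}{1530530893} - \frac{3 i}{3061061786} \approx -1.2781 \cdot 10^{-5} - 9.8005 \cdot 10^{-10} i$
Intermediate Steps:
$d = -27$ ($d = -3 - 24 = -27$)
$j{\left(y,n \right)} = -9 + n^{2} + n y$ ($j{\left(y,n \right)} = \left(n y + n^{2}\right) - 9 = \left(n^{2} + n y\right) - 9 = -9 + n^{2} + n y$)
$Q{\left(p \right)} = 6 i$ ($Q{\left(p \right)} = \sqrt{-27 + \left(-9 + 0^{2} + 0 p\right)} = \sqrt{-27 + \left(-9 + 0 + 0\right)} = \sqrt{-27 - 9} = \sqrt{-36} = 6 i$)
$\frac{1}{-78244 + Q{\left(199 \right)}} = \frac{1}{-78244 + 6 i} = \frac{-78244 - 6 i}{6122123572}$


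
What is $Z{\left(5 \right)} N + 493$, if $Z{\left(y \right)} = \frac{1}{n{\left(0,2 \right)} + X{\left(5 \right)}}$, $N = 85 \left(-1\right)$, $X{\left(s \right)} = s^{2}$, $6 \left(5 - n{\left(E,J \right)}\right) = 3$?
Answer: $\frac{28917}{59} \approx 490.12$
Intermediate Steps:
$n{\left(E,J \right)} = \frac{9}{2}$ ($n{\left(E,J \right)} = 5 - \frac{1}{2} = \frac{9}{2}$)
$N = -85$
$Z{\left(y \right)} = \frac{2}{59}$ ($Z{\left(y \right)} = \frac{1}{\frac{9}{2} + 5^{2}} = \frac{1}{\frac{9}{2} + 25} = \frac{1}{\frac{59}{2}} = \frac{2}{59}$)
$Z{\left(5 \right)} N + 493 = \frac{2}{59} \left(-85\right) + 493 = - \frac{170}{59} + 493 = \frac{28917}{59}$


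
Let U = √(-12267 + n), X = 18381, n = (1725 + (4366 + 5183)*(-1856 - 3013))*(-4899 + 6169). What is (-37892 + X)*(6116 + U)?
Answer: -119329276 - 19511*I*√59045304387 ≈ -1.1933e+8 - 4.741e+9*I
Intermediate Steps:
n = -59045292120 (n = (1725 + 9549*(-4869))*1270 = (1725 - 46494081)*1270 = -46492356*1270 = -59045292120)
U = I*√59045304387 (U = √(-12267 - 59045292120) = √(-59045304387) = I*√59045304387 ≈ 2.4299e+5*I)
(-37892 + X)*(6116 + U) = (-37892 + 18381)*(6116 + I*√59045304387) = -19511*(6116 + I*√59045304387) = -119329276 - 19511*I*√59045304387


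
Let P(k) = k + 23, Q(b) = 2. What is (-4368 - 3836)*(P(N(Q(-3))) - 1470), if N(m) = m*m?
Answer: 11838372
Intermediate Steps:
N(m) = m²
P(k) = 23 + k
(-4368 - 3836)*(P(N(Q(-3))) - 1470) = (-4368 - 3836)*((23 + 2²) - 1470) = -8204*((23 + 4) - 1470) = -8204*(27 - 1470) = -8204*(-1443) = 11838372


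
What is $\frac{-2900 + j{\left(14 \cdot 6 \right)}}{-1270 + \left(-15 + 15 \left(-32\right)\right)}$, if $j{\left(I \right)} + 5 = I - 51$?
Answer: $\frac{2872}{1765} \approx 1.6272$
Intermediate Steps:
$j{\left(I \right)} = -56 + I$ ($j{\left(I \right)} = -5 + \left(I - 51\right) = -5 + \left(-51 + I\right) = -56 + I$)
$\frac{-2900 + j{\left(14 \cdot 6 \right)}}{-1270 + \left(-15 + 15 \left(-32\right)\right)} = \frac{-2900 + \left(-56 + 14 \cdot 6\right)}{-1270 + \left(-15 + 15 \left(-32\right)\right)} = \frac{-2900 + \left(-56 + 84\right)}{-1270 - 495} = \frac{-2900 + 28}{-1270 - 495} = - \frac{2872}{-1765} = \left(-2872\right) \left(- \frac{1}{1765}\right) = \frac{2872}{1765}$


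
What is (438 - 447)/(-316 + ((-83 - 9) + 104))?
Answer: 9/304 ≈ 0.029605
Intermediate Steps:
(438 - 447)/(-316 + ((-83 - 9) + 104)) = -9/(-316 + (-92 + 104)) = -9/(-316 + 12) = -9/(-304) = -9*(-1/304) = 9/304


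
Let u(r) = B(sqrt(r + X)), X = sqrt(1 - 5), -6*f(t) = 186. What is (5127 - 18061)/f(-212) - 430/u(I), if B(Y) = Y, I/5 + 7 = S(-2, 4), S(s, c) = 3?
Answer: 12934/31 - 215*sqrt(2)/sqrt(-10 + I) ≈ 412.45 + 95.793*I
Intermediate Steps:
I = -20 (I = -35 + 5*3 = -35 + 15 = -20)
f(t) = -31 (f(t) = -1/6*186 = -31)
X = 2*I (X = sqrt(-4) = 2*I ≈ 2.0*I)
u(r) = sqrt(r + 2*I)
(5127 - 18061)/f(-212) - 430/u(I) = (5127 - 18061)/(-31) - 430/sqrt(-20 + 2*I) = -12934*(-1/31) - 430/sqrt(-20 + 2*I) = 12934/31 - 430/sqrt(-20 + 2*I)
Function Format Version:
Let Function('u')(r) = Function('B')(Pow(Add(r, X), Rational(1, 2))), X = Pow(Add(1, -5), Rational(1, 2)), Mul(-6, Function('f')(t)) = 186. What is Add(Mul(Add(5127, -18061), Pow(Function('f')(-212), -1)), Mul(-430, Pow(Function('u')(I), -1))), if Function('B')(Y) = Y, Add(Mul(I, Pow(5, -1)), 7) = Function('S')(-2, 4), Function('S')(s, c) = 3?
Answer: Add(Rational(12934, 31), Mul(-215, Pow(2, Rational(1, 2)), Pow(Add(-10, I), Rational(-1, 2)))) ≈ Add(412.45, Mul(95.793, I))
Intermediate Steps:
I = -20 (I = Add(-35, Mul(5, 3)) = Add(-35, 15) = -20)
Function('f')(t) = -31 (Function('f')(t) = Mul(Rational(-1, 6), 186) = -31)
X = Mul(2, I) (X = Pow(-4, Rational(1, 2)) = Mul(2, I) ≈ Mul(2.0000, I))
Function('u')(r) = Pow(Add(r, Mul(2, I)), Rational(1, 2))
Add(Mul(Add(5127, -18061), Pow(Function('f')(-212), -1)), Mul(-430, Pow(Function('u')(I), -1))) = Add(Mul(Add(5127, -18061), Pow(-31, -1)), Mul(-430, Pow(Pow(Add(-20, Mul(2, I)), Rational(1, 2)), -1))) = Add(Mul(-12934, Rational(-1, 31)), Mul(-430, Pow(Add(-20, Mul(2, I)), Rational(-1, 2)))) = Add(Rational(12934, 31), Mul(-430, Pow(Add(-20, Mul(2, I)), Rational(-1, 2))))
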